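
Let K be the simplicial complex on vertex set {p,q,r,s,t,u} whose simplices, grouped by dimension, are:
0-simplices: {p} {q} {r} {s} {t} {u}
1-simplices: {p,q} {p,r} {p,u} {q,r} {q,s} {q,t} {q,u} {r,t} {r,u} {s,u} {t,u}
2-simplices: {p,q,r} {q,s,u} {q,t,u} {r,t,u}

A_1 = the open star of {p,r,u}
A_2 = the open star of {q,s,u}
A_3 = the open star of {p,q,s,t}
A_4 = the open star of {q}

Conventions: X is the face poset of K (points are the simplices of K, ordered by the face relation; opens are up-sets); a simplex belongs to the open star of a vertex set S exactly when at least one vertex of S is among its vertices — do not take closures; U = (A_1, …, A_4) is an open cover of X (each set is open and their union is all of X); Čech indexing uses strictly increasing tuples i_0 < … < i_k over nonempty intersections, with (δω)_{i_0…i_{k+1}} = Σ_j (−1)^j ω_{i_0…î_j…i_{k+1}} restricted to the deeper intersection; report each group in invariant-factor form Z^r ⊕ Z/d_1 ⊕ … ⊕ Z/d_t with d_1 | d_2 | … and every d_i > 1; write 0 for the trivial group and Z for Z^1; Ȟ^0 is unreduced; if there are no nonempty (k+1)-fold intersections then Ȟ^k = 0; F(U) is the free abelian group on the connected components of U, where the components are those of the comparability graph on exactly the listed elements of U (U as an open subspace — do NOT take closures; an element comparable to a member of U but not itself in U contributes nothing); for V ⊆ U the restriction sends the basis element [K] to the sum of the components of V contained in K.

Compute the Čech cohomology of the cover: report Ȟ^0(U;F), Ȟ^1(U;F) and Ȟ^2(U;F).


Ȟ^0 ≅ Z; Ȟ^1 ≅ Z; Ȟ^2 ≅ 0

nonempty intersections:
  A1={{p},{r},{u},{p,q},{p,r},{p,u},{q,r},{q,u},{r,t},{r,u},{s,u},{t,u},{p,q,r},{q,s,u},{q,t,u},{r,t,u}} A2={{q},{s},{u},{p,q},{p,u},{q,r},{q,s},{q,t},{q,u},{r,u},{s,u},{t,u},{p,q,r},{q,s,u},{q,t,u},{r,t,u}} A3={{p},{q},{s},{t},{p,q},{p,r},{p,u},{q,r},{q,s},{q,t},{q,u},{r,t},{s,u},{t,u},{p,q,r},{q,s,u},{q,t,u},{r,t,u}} A4={{q},{p,q},{q,r},{q,s},{q,t},{q,u},{p,q,r},{q,s,u},{q,t,u}}
  A12={{u},{p,q},{p,u},{q,r},{q,u},{r,u},{s,u},{t,u},{p,q,r},{q,s,u},{q,t,u},{r,t,u}} A13={{p},{p,q},{p,r},{p,u},{q,r},{q,u},{r,t},{s,u},{t,u},{p,q,r},{q,s,u},{q,t,u},{r,t,u}} A14={{p,q},{q,r},{q,u},{p,q,r},{q,s,u},{q,t,u}} A23={{q},{s},{p,q},{p,u},{q,r},{q,s},{q,t},{q,u},{s,u},{t,u},{p,q,r},{q,s,u},{q,t,u},{r,t,u}} A24={{q},{p,q},{q,r},{q,s},{q,t},{q,u},{p,q,r},{q,s,u},{q,t,u}} A34={{q},{p,q},{q,r},{q,s},{q,t},{q,u},{p,q,r},{q,s,u},{q,t,u}}
  A123={{p,q},{p,u},{q,r},{q,u},{s,u},{t,u},{p,q,r},{q,s,u},{q,t,u},{r,t,u}} A124={{p,q},{q,r},{q,u},{p,q,r},{q,s,u},{q,t,u}} A134={{p,q},{q,r},{q,u},{p,q,r},{q,s,u},{q,t,u}} A234={{q},{p,q},{q,r},{q,s},{q,t},{q,u},{p,q,r},{q,s,u},{q,t,u}}
  A1234={{p,q},{q,r},{q,u},{p,q,r},{q,s,u},{q,t,u}}
components per intersection:
  A1: {{p},{r},{u},{p,q},{p,r},{p,u},{q,r},{q,u},{r,t},{r,u},{s,u},{t,u},{p,q,r},{q,s,u},{q,t,u},{r,t,u}}
  A2: {{q},{s},{u},{p,q},{p,u},{q,r},{q,s},{q,t},{q,u},{r,u},{s,u},{t,u},{p,q,r},{q,s,u},{q,t,u},{r,t,u}}
  A3: {{p},{q},{s},{t},{p,q},{p,r},{p,u},{q,r},{q,s},{q,t},{q,u},{r,t},{s,u},{t,u},{p,q,r},{q,s,u},{q,t,u},{r,t,u}}
  A4: {{q},{p,q},{q,r},{q,s},{q,t},{q,u},{p,q,r},{q,s,u},{q,t,u}}
  A12: {{u},{p,u},{q,u},{r,u},{s,u},{t,u},{q,s,u},{q,t,u},{r,t,u}} {{p,q},{q,r},{p,q,r}}
  A13: {{p},{p,q},{p,r},{p,u},{q,r},{p,q,r}} {{q,u},{r,t},{s,u},{t,u},{q,s,u},{q,t,u},{r,t,u}}
  A14: {{p,q},{q,r},{p,q,r}} {{q,u},{q,s,u},{q,t,u}}
  A23: {{q},{s},{p,q},{q,r},{q,s},{q,t},{q,u},{s,u},{t,u},{p,q,r},{q,s,u},{q,t,u},{r,t,u}} {{p,u}}
  A24: {{q},{p,q},{q,r},{q,s},{q,t},{q,u},{p,q,r},{q,s,u},{q,t,u}}
  A34: {{q},{p,q},{q,r},{q,s},{q,t},{q,u},{p,q,r},{q,s,u},{q,t,u}}
  A123: {{p,q},{q,r},{p,q,r}} {{p,u}} {{q,u},{s,u},{t,u},{q,s,u},{q,t,u},{r,t,u}}
  A124: {{p,q},{q,r},{p,q,r}} {{q,u},{q,s,u},{q,t,u}}
  A134: {{p,q},{q,r},{p,q,r}} {{q,u},{q,s,u},{q,t,u}}
  A234: {{q},{p,q},{q,r},{q,s},{q,t},{q,u},{p,q,r},{q,s,u},{q,t,u}}
  A1234: {{p,q},{q,r},{p,q,r}} {{q,u},{q,s,u},{q,t,u}}
C dims 4,10,8,2; δ0: rk 3, SNF 1^3; δ1: rk 6, SNF 1^6; δ2: rk 2, SNF 1^2
Ȟ^0: (4−3)−0=1 ⇒ Z
Ȟ^1: (10−6)−3=1 ⇒ Z
Ȟ^2: (8−2)−6=0 ⇒ 0


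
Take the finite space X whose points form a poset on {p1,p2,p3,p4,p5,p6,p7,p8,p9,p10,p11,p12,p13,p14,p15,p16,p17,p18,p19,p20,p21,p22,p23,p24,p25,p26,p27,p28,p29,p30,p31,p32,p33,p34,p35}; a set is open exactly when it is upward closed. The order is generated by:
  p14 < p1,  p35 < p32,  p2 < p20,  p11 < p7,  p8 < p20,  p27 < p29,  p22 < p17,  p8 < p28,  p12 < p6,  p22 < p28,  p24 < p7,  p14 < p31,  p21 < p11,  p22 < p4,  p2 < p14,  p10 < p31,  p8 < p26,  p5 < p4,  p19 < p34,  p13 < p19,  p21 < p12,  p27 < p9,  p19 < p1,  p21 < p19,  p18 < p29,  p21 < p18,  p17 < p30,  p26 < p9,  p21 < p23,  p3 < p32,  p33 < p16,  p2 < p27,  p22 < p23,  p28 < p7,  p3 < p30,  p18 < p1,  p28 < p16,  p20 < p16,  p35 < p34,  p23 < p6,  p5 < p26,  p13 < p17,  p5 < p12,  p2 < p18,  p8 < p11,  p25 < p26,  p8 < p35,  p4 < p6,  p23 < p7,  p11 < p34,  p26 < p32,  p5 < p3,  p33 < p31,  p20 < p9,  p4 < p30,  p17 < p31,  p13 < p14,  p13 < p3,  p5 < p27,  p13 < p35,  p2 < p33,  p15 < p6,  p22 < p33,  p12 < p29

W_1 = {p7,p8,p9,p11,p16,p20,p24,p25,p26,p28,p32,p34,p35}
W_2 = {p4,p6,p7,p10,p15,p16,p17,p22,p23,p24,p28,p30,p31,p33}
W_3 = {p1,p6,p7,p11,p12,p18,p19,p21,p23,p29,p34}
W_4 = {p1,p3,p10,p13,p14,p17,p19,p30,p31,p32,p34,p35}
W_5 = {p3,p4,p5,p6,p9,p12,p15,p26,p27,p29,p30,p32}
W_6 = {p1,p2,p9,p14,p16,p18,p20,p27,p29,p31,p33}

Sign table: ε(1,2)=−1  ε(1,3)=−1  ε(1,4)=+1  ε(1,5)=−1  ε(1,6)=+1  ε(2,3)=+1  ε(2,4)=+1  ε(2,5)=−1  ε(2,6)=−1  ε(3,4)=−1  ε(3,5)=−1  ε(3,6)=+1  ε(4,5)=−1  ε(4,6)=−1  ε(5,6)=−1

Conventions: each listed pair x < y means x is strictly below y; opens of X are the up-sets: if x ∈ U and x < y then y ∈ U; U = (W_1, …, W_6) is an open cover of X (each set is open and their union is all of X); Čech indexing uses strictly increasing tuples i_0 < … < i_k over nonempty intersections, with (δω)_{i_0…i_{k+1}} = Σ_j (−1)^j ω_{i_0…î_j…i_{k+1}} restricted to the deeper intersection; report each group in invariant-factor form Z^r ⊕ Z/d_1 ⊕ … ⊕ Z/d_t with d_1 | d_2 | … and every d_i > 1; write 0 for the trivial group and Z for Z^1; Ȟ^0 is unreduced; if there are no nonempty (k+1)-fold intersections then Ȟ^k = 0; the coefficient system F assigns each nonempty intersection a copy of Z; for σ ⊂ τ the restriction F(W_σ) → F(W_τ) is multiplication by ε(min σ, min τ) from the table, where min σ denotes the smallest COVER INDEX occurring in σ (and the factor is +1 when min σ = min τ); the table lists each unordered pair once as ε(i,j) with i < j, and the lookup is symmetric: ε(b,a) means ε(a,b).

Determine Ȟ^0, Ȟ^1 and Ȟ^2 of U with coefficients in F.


Ȟ^0 = 0,  Ȟ^1 = Z/2,  Ȟ^2 = Z

cover nerve:
  W12={p7,p16,p24,p28} W13={p7,p11,p34} W14={p32,p34,p35} W15={p9,p26,p32} W16={p9,p16,p20} W23={p6,p7,p23} W24={p10,p17,p30,p31} W25={p4,p6,p15,p30} W26={p16,p31,p33} W34={p1,p19,p34} W35={p6,p12,p29} W36={p1,p18,p29} W45={p3,p30,p32} W46={p1,p14,p31} W56={p9,p27,p29}
  W123={p7} W126={p16} W134={p34} W145={p32} W156={p9} W235={p6} W245={p30} W246={p31} W346={p1} W356={p29}
C dims 6,15,10; δ0: rk 6, SNF 1^5·2; δ1: rk 9, SNF 1^9
Ȟ^0: (6−6)−0=0 ⇒ 0
Ȟ^1: (15−9)−6=0 plus torsion [2] ⇒ Z/2
Ȟ^2: (10−0)−9=1 ⇒ Z


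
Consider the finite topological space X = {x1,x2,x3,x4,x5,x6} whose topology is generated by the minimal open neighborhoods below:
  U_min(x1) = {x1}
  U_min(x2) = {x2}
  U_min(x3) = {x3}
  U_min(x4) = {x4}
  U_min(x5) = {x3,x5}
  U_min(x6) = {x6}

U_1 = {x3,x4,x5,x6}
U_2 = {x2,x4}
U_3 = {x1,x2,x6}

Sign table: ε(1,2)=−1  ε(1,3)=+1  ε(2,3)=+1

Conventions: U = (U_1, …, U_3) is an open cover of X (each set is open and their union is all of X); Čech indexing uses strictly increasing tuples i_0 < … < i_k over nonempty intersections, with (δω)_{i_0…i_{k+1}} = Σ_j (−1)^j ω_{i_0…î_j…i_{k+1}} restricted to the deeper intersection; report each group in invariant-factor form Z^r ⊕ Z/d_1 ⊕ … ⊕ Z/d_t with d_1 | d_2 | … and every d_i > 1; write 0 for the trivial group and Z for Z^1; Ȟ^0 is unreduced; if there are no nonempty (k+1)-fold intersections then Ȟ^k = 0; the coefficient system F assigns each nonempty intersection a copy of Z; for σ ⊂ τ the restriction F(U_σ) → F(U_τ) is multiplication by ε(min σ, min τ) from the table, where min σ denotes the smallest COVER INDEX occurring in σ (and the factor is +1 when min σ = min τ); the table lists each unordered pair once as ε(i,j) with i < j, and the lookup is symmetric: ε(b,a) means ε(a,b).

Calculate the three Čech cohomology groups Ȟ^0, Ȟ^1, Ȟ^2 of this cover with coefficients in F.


Ȟ^0 ≅ 0,  Ȟ^1 ≅ Z/2,  Ȟ^2 ≅ 0

nonempty overlaps:
  U12={x4} U13={x6} U23={x2}
C dims 3,3; δ0: rk 3, SNF 1^2·2
degree 0: 3−3−0 = 0 → Ȟ^0 ≅ 0
degree 1: 3−0−3 = 0 plus torsion [2] → Ȟ^1 ≅ Z/2
degree 2: 0−0−0 = 0 → Ȟ^2 ≅ 0


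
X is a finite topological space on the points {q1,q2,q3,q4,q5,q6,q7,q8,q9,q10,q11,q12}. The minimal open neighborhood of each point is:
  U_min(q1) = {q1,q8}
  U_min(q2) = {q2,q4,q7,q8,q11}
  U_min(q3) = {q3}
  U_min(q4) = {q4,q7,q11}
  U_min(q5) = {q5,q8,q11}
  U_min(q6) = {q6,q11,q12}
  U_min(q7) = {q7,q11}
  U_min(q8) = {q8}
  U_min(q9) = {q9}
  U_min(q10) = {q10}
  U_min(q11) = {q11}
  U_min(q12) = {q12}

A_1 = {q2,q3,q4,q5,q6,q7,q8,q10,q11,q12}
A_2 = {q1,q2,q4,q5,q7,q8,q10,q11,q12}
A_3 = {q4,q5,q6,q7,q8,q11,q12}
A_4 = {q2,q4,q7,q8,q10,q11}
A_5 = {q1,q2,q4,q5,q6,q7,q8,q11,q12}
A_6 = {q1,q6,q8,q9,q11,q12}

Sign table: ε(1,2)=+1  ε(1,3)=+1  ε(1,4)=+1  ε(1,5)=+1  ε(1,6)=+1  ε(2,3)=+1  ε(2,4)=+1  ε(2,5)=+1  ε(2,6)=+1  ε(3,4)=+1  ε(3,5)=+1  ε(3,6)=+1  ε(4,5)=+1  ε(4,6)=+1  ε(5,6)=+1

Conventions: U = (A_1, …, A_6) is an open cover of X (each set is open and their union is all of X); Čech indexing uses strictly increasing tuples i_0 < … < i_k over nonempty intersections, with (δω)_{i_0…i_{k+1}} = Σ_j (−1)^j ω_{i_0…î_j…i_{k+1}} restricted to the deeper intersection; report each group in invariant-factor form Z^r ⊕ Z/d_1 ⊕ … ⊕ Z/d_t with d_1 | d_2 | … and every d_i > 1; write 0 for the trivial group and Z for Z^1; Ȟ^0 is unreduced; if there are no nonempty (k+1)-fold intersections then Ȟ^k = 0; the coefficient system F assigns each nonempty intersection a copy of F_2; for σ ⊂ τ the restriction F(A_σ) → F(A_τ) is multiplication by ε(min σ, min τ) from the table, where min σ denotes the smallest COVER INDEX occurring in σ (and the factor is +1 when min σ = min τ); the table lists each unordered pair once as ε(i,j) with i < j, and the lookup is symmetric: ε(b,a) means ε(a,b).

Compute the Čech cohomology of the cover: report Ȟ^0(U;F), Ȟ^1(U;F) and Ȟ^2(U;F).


intersection data:
  A12={q2,q4,q5,q7,q8,q10,q11,q12} A13={q4,q5,q6,q7,q8,q11,q12} A14={q2,q4,q7,q8,q10,q11} A15={q2,q4,q5,q6,q7,q8,q11,q12} A16={q6,q8,q11,q12} A23={q4,q5,q7,q8,q11,q12} A24={q2,q4,q7,q8,q10,q11} A25={q1,q2,q4,q5,q7,q8,q11,q12} A26={q1,q8,q11,q12} A34={q4,q7,q8,q11} A35={q4,q5,q6,q7,q8,q11,q12} A36={q6,q8,q11,q12} A45={q2,q4,q7,q8,q11} A46={q8,q11} A56={q1,q6,q8,q11,q12}
  A123={q4,q5,q7,q8,q11,q12} A124={q2,q4,q7,q8,q10,q11} A125={q2,q4,q5,q7,q8,q11,q12} A126={q8,q11,q12} A134={q4,q7,q8,q11} A135={q4,q5,q6,q7,q8,q11,q12} A136={q6,q8,q11,q12} A145={q2,q4,q7,q8,q11} A146={q8,q11} A156={q6,q8,q11,q12} A234={q4,q7,q8,q11} A235={q4,q5,q7,q8,q11,q12} A236={q8,q11,q12} A245={q2,q4,q7,q8,q11} A246={q8,q11} A256={q1,q8,q11,q12} A345={q4,q7,q8,q11} A346={q8,q11} A356={q6,q8,q11,q12} A456={q8,q11}
  A1234={q4,q7,q8,q11} A1235={q4,q5,q7,q8,q11,q12} A1236={q8,q11,q12} A1245={q2,q4,q7,q8,q11} A1246={q8,q11} A1256={q8,q11,q12} A1345={q4,q7,q8,q11} A1346={q8,q11} A1356={q6,q8,q11,q12} A1456={q8,q11} A2345={q4,q7,q8,q11} A2346={q8,q11} A2356={q8,q11,q12} A2456={q8,q11} A3456={q8,q11}
  A12345={q4,q7,q8,q11} A12346={q8,q11} A12356={q8,q11,q12} A12456={q8,q11} A13456={q8,q11} A23456={q8,q11}
  A123456={q8,q11}
C dims 6,15,20,15; δ0: rk_F2 5; δ1: rk_F2 10; δ2: rk_F2 10
Ȟ^0 = (6 − 5) − 0 = 1, so Ȟ^0 ≅ Z/2
Ȟ^1 = (15 − 10) − 5 = 0, so Ȟ^1 ≅ 0
Ȟ^2 = (20 − 10) − 10 = 0, so Ȟ^2 ≅ 0

Ȟ^0 ≅ Z/2; Ȟ^1 ≅ 0; Ȟ^2 ≅ 0


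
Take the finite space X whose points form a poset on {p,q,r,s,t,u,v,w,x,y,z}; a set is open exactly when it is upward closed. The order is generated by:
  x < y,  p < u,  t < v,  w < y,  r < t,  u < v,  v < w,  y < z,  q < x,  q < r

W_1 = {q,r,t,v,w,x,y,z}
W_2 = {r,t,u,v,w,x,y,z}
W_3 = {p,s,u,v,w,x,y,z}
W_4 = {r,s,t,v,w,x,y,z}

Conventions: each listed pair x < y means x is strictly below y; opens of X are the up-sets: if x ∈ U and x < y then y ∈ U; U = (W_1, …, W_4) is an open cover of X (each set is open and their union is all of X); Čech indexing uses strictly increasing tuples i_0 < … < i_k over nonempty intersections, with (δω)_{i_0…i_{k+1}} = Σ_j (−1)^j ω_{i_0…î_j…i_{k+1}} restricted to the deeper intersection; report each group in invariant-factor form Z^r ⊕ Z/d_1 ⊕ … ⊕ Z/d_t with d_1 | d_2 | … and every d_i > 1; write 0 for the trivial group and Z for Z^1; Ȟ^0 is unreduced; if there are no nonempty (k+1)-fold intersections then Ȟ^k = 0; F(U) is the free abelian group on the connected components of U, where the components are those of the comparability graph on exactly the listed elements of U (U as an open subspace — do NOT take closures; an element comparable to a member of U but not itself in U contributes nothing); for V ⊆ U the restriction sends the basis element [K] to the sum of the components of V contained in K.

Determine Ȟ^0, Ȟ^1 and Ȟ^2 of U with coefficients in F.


Ȟ^0 = Z^2,  Ȟ^1 = 0,  Ȟ^2 = 0

nerve simplices:
  W12={r,t,v,w,x,y,z} W13={v,w,x,y,z} W14={r,t,v,w,x,y,z} W23={u,v,w,x,y,z} W24={r,t,v,w,x,y,z} W34={s,v,w,x,y,z}
  W123={v,w,x,y,z} W124={r,t,v,w,x,y,z} W134={v,w,x,y,z} W234={v,w,x,y,z}
  W1234={v,w,x,y,z}
components per intersection:
  W1: {q,r,t,v,w,x,y,z}
  W2: {r,t,u,v,w,x,y,z}
  W3: {p,u,v,w,x,y,z} {s}
  W4: {r,t,v,w,x,y,z} {s}
  W12: {r,t,v,w,x,y,z}
  W13: {v,w,x,y,z}
  W14: {r,t,v,w,x,y,z}
  W23: {u,v,w,x,y,z}
  W24: {r,t,v,w,x,y,z}
  W34: {s} {v,w,x,y,z}
  W123: {v,w,x,y,z}
  W124: {r,t,v,w,x,y,z}
  W134: {v,w,x,y,z}
  W234: {v,w,x,y,z}
  W1234: {v,w,x,y,z}
C dims 6,7,4,1; δ0: rk 4, SNF 1^4; δ1: rk 3, SNF 1^3; δ2: rk 1, SNF 1^1
degree 0: 6−4−0 = 2 → Ȟ^0 ≅ Z^2
degree 1: 7−3−4 = 0 → Ȟ^1 ≅ 0
degree 2: 4−1−3 = 0 → Ȟ^2 ≅ 0


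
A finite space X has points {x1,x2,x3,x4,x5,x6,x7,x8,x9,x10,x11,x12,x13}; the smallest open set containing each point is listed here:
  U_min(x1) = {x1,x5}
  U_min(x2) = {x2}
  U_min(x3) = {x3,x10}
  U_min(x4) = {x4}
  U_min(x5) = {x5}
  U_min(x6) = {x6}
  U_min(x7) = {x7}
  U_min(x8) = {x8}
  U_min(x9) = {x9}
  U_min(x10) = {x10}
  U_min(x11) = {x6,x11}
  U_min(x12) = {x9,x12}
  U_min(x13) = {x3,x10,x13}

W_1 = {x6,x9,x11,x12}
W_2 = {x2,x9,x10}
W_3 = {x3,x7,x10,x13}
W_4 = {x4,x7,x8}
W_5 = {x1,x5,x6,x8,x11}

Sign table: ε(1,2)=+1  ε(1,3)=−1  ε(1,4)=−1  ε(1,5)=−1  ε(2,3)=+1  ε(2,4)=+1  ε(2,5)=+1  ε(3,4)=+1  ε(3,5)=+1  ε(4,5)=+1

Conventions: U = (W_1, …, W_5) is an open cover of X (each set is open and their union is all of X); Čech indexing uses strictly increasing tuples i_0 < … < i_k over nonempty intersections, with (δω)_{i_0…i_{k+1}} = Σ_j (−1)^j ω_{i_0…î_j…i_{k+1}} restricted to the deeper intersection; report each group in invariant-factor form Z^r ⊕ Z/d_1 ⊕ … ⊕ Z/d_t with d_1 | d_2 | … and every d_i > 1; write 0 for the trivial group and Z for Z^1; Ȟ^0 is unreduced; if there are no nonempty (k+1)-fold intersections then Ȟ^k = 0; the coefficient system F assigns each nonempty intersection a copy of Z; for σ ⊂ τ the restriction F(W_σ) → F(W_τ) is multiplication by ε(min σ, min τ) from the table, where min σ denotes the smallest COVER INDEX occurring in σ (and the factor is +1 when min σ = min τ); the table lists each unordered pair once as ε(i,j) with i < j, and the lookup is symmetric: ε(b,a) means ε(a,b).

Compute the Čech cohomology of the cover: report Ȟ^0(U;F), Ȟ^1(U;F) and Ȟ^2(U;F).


Ȟ^0 = 0; Ȟ^1 = Z/2; Ȟ^2 = 0

nonempty intersections:
  W12={x9} W15={x6,x11} W23={x10} W34={x7} W45={x8}
C dims 5,5; δ0: rk 5, SNF 1^4·2
Ȟ^0: (5−5)−0=0 ⇒ 0
Ȟ^1: (5−0)−5=0 plus torsion [2] ⇒ Z/2
Ȟ^2: (0−0)−0=0 ⇒ 0


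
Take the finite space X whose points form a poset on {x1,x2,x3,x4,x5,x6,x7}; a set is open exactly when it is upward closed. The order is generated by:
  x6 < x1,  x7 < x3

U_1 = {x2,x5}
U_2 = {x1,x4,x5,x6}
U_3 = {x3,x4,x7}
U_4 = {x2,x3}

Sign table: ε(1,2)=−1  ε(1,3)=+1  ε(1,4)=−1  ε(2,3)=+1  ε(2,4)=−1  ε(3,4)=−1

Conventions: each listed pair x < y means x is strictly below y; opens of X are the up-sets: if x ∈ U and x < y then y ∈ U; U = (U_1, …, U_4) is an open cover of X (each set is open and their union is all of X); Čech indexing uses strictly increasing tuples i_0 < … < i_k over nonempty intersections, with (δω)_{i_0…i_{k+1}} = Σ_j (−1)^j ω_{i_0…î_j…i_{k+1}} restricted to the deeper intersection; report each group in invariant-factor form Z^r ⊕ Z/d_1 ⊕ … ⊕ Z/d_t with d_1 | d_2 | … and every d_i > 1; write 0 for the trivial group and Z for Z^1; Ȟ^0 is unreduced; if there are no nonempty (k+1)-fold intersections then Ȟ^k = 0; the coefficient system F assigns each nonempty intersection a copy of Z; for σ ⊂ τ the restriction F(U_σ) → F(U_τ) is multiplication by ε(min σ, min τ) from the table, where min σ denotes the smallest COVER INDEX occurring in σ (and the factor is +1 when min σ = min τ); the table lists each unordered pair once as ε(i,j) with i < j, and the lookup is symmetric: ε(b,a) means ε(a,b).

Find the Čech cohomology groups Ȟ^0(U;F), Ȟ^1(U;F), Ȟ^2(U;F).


Ȟ^0 ≅ 0,  Ȟ^1 ≅ Z/2,  Ȟ^2 ≅ 0

nonempty intersections:
  U12={x5} U14={x2} U23={x4} U34={x3}
C dims 4,4; δ0: rk 4, SNF 1^3·2
Ȟ^0: (4−4)−0=0 ⇒ 0
Ȟ^1: (4−0)−4=0 plus torsion [2] ⇒ Z/2
Ȟ^2: (0−0)−0=0 ⇒ 0


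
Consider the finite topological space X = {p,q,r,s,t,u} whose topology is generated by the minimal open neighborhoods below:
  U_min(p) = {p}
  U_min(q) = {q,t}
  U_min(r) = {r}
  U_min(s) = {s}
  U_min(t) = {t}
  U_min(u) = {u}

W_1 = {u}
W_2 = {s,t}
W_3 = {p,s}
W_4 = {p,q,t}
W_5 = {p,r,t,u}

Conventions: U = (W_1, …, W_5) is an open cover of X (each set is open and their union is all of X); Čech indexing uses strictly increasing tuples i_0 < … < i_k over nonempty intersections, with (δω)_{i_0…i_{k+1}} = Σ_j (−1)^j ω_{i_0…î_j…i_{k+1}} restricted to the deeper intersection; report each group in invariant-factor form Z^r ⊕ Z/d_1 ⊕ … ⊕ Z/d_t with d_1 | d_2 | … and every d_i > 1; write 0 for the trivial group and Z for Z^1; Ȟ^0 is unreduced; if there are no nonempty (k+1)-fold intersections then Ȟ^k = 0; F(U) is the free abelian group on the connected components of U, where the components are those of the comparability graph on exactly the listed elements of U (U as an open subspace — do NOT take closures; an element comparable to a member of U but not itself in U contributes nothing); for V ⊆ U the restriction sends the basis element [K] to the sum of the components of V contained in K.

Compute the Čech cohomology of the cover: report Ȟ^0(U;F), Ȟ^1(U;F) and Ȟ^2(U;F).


nerve simplices:
  W15={u} W23={s} W24={t} W25={t} W34={p} W35={p} W45={p,t}
  W245={t} W345={p}
components per intersection:
  W1: {u}
  W2: {s} {t}
  W3: {p} {s}
  W4: {p} {q,t}
  W5: {p} {r} {t} {u}
  W15: {u}
  W23: {s}
  W24: {t}
  W25: {t}
  W34: {p}
  W35: {p}
  W45: {p} {t}
  W245: {t}
  W345: {p}
C dims 11,8,2; δ0: rk 6, SNF 1^6; δ1: rk 2, SNF 1^2
degree 0: 11−6−0 = 5 → Ȟ^0 ≅ Z^5
degree 1: 8−2−6 = 0 → Ȟ^1 ≅ 0
degree 2: 2−0−2 = 0 → Ȟ^2 ≅ 0

Ȟ^0 ≅ Z^5, Ȟ^1 ≅ 0, Ȟ^2 ≅ 0


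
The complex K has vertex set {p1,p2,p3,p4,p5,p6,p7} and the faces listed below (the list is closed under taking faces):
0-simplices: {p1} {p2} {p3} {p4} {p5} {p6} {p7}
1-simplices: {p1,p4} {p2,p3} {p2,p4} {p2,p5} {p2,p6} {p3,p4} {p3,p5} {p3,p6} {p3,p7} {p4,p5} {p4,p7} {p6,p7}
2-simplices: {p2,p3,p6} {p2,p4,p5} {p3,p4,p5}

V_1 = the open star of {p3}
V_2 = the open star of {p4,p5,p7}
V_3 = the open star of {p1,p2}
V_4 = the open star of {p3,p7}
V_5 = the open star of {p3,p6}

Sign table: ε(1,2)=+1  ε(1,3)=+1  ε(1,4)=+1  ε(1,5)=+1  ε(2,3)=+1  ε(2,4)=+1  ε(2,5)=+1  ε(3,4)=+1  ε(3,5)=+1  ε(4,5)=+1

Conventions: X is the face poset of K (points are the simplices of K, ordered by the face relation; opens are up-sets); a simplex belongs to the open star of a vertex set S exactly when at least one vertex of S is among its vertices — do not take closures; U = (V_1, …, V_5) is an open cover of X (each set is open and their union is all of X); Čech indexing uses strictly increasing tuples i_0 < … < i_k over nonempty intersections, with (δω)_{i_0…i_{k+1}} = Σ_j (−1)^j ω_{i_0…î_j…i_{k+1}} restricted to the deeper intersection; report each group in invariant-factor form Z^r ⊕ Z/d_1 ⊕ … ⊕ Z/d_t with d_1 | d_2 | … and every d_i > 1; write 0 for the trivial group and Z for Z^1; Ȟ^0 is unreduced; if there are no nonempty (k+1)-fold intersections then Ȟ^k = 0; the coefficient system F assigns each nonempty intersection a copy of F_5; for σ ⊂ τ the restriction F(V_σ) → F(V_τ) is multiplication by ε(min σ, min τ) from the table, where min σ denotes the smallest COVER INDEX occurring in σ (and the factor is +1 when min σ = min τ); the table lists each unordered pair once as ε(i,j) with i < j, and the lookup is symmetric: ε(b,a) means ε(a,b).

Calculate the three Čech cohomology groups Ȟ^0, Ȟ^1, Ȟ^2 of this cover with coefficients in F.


intersection data:
  V1={{p3},{p2,p3},{p3,p4},{p3,p5},{p3,p6},{p3,p7},{p2,p3,p6},{p3,p4,p5}} V2={{p4},{p5},{p7},{p1,p4},{p2,p4},{p2,p5},{p3,p4},{p3,p5},{p3,p7},{p4,p5},{p4,p7},{p6,p7},{p2,p4,p5},{p3,p4,p5}} V3={{p1},{p2},{p1,p4},{p2,p3},{p2,p4},{p2,p5},{p2,p6},{p2,p3,p6},{p2,p4,p5}} V4={{p3},{p7},{p2,p3},{p3,p4},{p3,p5},{p3,p6},{p3,p7},{p4,p7},{p6,p7},{p2,p3,p6},{p3,p4,p5}} V5={{p3},{p6},{p2,p3},{p2,p6},{p3,p4},{p3,p5},{p3,p6},{p3,p7},{p6,p7},{p2,p3,p6},{p3,p4,p5}}
  V12={{p3,p4},{p3,p5},{p3,p7},{p3,p4,p5}} V13={{p2,p3},{p2,p3,p6}} V14={{p3},{p2,p3},{p3,p4},{p3,p5},{p3,p6},{p3,p7},{p2,p3,p6},{p3,p4,p5}} V15={{p3},{p2,p3},{p3,p4},{p3,p5},{p3,p6},{p3,p7},{p2,p3,p6},{p3,p4,p5}} V23={{p1,p4},{p2,p4},{p2,p5},{p2,p4,p5}} V24={{p7},{p3,p4},{p3,p5},{p3,p7},{p4,p7},{p6,p7},{p3,p4,p5}} V25={{p3,p4},{p3,p5},{p3,p7},{p6,p7},{p3,p4,p5}} V34={{p2,p3},{p2,p3,p6}} V35={{p2,p3},{p2,p6},{p2,p3,p6}} V45={{p3},{p2,p3},{p3,p4},{p3,p5},{p3,p6},{p3,p7},{p6,p7},{p2,p3,p6},{p3,p4,p5}}
  V124={{p3,p4},{p3,p5},{p3,p7},{p3,p4,p5}} V125={{p3,p4},{p3,p5},{p3,p7},{p3,p4,p5}} V134={{p2,p3},{p2,p3,p6}} V135={{p2,p3},{p2,p3,p6}} V145={{p3},{p2,p3},{p3,p4},{p3,p5},{p3,p6},{p3,p7},{p2,p3,p6},{p3,p4,p5}} V245={{p3,p4},{p3,p5},{p3,p7},{p6,p7},{p3,p4,p5}} V345={{p2,p3},{p2,p3,p6}}
  V1245={{p3,p4},{p3,p5},{p3,p7},{p3,p4,p5}} V1345={{p2,p3},{p2,p3,p6}}
C dims 5,10,7,2; δ0: rk_F5 4; δ1: rk_F5 5; δ2: rk_F5 2
Ȟ^0 = (5 − 4) − 0 = 1, so Ȟ^0 ≅ Z/5
Ȟ^1 = (10 − 5) − 4 = 1, so Ȟ^1 ≅ Z/5
Ȟ^2 = (7 − 2) − 5 = 0, so Ȟ^2 ≅ 0

Ȟ^0(U;F) ≅ Z/5, Ȟ^1(U;F) ≅ Z/5 and Ȟ^2(U;F) ≅ 0


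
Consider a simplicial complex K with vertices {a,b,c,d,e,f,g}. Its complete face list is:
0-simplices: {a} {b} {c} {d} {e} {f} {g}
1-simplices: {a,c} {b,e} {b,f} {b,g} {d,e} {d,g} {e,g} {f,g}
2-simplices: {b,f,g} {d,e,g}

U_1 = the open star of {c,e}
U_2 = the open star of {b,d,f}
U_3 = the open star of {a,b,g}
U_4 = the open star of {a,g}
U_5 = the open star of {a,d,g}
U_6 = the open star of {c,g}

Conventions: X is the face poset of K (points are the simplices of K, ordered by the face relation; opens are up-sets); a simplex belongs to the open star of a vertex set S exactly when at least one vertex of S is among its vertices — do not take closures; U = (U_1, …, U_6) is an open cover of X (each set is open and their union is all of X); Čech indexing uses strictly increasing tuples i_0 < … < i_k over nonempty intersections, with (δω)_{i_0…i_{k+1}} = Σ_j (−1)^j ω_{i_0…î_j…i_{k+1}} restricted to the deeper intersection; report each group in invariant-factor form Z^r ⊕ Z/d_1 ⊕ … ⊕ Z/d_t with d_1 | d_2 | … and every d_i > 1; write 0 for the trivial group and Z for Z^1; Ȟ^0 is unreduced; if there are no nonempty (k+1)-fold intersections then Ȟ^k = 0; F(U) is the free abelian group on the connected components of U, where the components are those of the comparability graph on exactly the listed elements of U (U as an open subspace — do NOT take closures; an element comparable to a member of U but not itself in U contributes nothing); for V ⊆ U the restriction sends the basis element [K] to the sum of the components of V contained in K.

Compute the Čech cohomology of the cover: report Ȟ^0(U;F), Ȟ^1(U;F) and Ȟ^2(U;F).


Ȟ^0 ≅ Z^2, Ȟ^1 ≅ Z, Ȟ^2 ≅ 0

nonempty overlaps:
  U1={{c},{e},{a,c},{b,e},{d,e},{e,g},{d,e,g}} U2={{b},{d},{f},{b,e},{b,f},{b,g},{d,e},{d,g},{f,g},{b,f,g},{d,e,g}} U3={{a},{b},{g},{a,c},{b,e},{b,f},{b,g},{d,g},{e,g},{f,g},{b,f,g},{d,e,g}} U4={{a},{g},{a,c},{b,g},{d,g},{e,g},{f,g},{b,f,g},{d,e,g}} U5={{a},{d},{g},{a,c},{b,g},{d,e},{d,g},{e,g},{f,g},{b,f,g},{d,e,g}} U6={{c},{g},{a,c},{b,g},{d,g},{e,g},{f,g},{b,f,g},{d,e,g}}
  U12={{b,e},{d,e},{d,e,g}} U13={{a,c},{b,e},{e,g},{d,e,g}} U14={{a,c},{e,g},{d,e,g}} U15={{a,c},{d,e},{e,g},{d,e,g}} U16={{c},{a,c},{e,g},{d,e,g}} U23={{b},{b,e},{b,f},{b,g},{d,g},{f,g},{b,f,g},{d,e,g}} U24={{b,g},{d,g},{f,g},{b,f,g},{d,e,g}} U25={{d},{b,g},{d,e},{d,g},{f,g},{b,f,g},{d,e,g}} U26={{b,g},{d,g},{f,g},{b,f,g},{d,e,g}} U34={{a},{g},{a,c},{b,g},{d,g},{e,g},{f,g},{b,f,g},{d,e,g}} U35={{a},{g},{a,c},{b,g},{d,g},{e,g},{f,g},{b,f,g},{d,e,g}} U36={{g},{a,c},{b,g},{d,g},{e,g},{f,g},{b,f,g},{d,e,g}} U45={{a},{g},{a,c},{b,g},{d,g},{e,g},{f,g},{b,f,g},{d,e,g}} U46={{g},{a,c},{b,g},{d,g},{e,g},{f,g},{b,f,g},{d,e,g}} U56={{g},{a,c},{b,g},{d,g},{e,g},{f,g},{b,f,g},{d,e,g}}
  U123={{b,e},{d,e,g}} U124={{d,e,g}} U125={{d,e},{d,e,g}} U126={{d,e,g}} U134={{a,c},{e,g},{d,e,g}} U135={{a,c},{e,g},{d,e,g}} U136={{a,c},{e,g},{d,e,g}} U145={{a,c},{e,g},{d,e,g}} U146={{a,c},{e,g},{d,e,g}} U156={{a,c},{e,g},{d,e,g}} U234={{b,g},{d,g},{f,g},{b,f,g},{d,e,g}} U235={{b,g},{d,g},{f,g},{b,f,g},{d,e,g}} U236={{b,g},{d,g},{f,g},{b,f,g},{d,e,g}} U245={{b,g},{d,g},{f,g},{b,f,g},{d,e,g}} U246={{b,g},{d,g},{f,g},{b,f,g},{d,e,g}} U256={{b,g},{d,g},{f,g},{b,f,g},{d,e,g}} U345={{a},{g},{a,c},{b,g},{d,g},{e,g},{f,g},{b,f,g},{d,e,g}} U346={{g},{a,c},{b,g},{d,g},{e,g},{f,g},{b,f,g},{d,e,g}} U356={{g},{a,c},{b,g},{d,g},{e,g},{f,g},{b,f,g},{d,e,g}} U456={{g},{a,c},{b,g},{d,g},{e,g},{f,g},{b,f,g},{d,e,g}}
  U1234={{d,e,g}} U1235={{d,e,g}} U1236={{d,e,g}} U1245={{d,e,g}} U1246={{d,e,g}} U1256={{d,e,g}} U1345={{a,c},{e,g},{d,e,g}} U1346={{a,c},{e,g},{d,e,g}} U1356={{a,c},{e,g},{d,e,g}} U1456={{a,c},{e,g},{d,e,g}} U2345={{b,g},{d,g},{f,g},{b,f,g},{d,e,g}} U2346={{b,g},{d,g},{f,g},{b,f,g},{d,e,g}} U2356={{b,g},{d,g},{f,g},{b,f,g},{d,e,g}} U2456={{b,g},{d,g},{f,g},{b,f,g},{d,e,g}} U3456={{g},{a,c},{b,g},{d,g},{e,g},{f,g},{b,f,g},{d,e,g}}
  U12345={{d,e,g}} U12346={{d,e,g}} U12356={{d,e,g}} U12456={{d,e,g}} U13456={{a,c},{e,g},{d,e,g}} U23456={{b,g},{d,g},{f,g},{b,f,g},{d,e,g}}
  U123456={{d,e,g}}
components per intersection:
  U1: {{c},{a,c}} {{e},{b,e},{d,e},{e,g},{d,e,g}}
  U2: {{b},{f},{b,e},{b,f},{b,g},{f,g},{b,f,g}} {{d},{d,e},{d,g},{d,e,g}}
  U3: {{a},{a,c}} {{b},{g},{b,e},{b,f},{b,g},{d,g},{e,g},{f,g},{b,f,g},{d,e,g}}
  U4: {{a},{a,c}} {{g},{b,g},{d,g},{e,g},{f,g},{b,f,g},{d,e,g}}
  U5: {{a},{a,c}} {{d},{g},{b,g},{d,e},{d,g},{e,g},{f,g},{b,f,g},{d,e,g}}
  U6: {{c},{a,c}} {{g},{b,g},{d,g},{e,g},{f,g},{b,f,g},{d,e,g}}
  U12: {{b,e}} {{d,e},{d,e,g}}
  U13: {{a,c}} {{b,e}} {{e,g},{d,e,g}}
  U14: {{a,c}} {{e,g},{d,e,g}}
  U15: {{a,c}} {{d,e},{e,g},{d,e,g}}
  U16: {{c},{a,c}} {{e,g},{d,e,g}}
  U23: {{b},{b,e},{b,f},{b,g},{f,g},{b,f,g}} {{d,g},{d,e,g}}
  U24: {{b,g},{f,g},{b,f,g}} {{d,g},{d,e,g}}
  U25: {{d},{d,e},{d,g},{d,e,g}} {{b,g},{f,g},{b,f,g}}
  U26: {{b,g},{f,g},{b,f,g}} {{d,g},{d,e,g}}
  U34: {{a},{a,c}} {{g},{b,g},{d,g},{e,g},{f,g},{b,f,g},{d,e,g}}
  U35: {{a},{a,c}} {{g},{b,g},{d,g},{e,g},{f,g},{b,f,g},{d,e,g}}
  U36: {{g},{b,g},{d,g},{e,g},{f,g},{b,f,g},{d,e,g}} {{a,c}}
  U45: {{a},{a,c}} {{g},{b,g},{d,g},{e,g},{f,g},{b,f,g},{d,e,g}}
  U46: {{g},{b,g},{d,g},{e,g},{f,g},{b,f,g},{d,e,g}} {{a,c}}
  U56: {{g},{b,g},{d,g},{e,g},{f,g},{b,f,g},{d,e,g}} {{a,c}}
  U123: {{b,e}} {{d,e,g}}
  U124: {{d,e,g}}
  U125: {{d,e},{d,e,g}}
  U126: {{d,e,g}}
  U134: {{a,c}} {{e,g},{d,e,g}}
  U135: {{a,c}} {{e,g},{d,e,g}}
  U136: {{a,c}} {{e,g},{d,e,g}}
  U145: {{a,c}} {{e,g},{d,e,g}}
  U146: {{a,c}} {{e,g},{d,e,g}}
  U156: {{a,c}} {{e,g},{d,e,g}}
  U234: {{b,g},{f,g},{b,f,g}} {{d,g},{d,e,g}}
  U235: {{b,g},{f,g},{b,f,g}} {{d,g},{d,e,g}}
  U236: {{b,g},{f,g},{b,f,g}} {{d,g},{d,e,g}}
  U245: {{b,g},{f,g},{b,f,g}} {{d,g},{d,e,g}}
  U246: {{b,g},{f,g},{b,f,g}} {{d,g},{d,e,g}}
  U256: {{b,g},{f,g},{b,f,g}} {{d,g},{d,e,g}}
  U345: {{a},{a,c}} {{g},{b,g},{d,g},{e,g},{f,g},{b,f,g},{d,e,g}}
  U346: {{g},{b,g},{d,g},{e,g},{f,g},{b,f,g},{d,e,g}} {{a,c}}
  U356: {{g},{b,g},{d,g},{e,g},{f,g},{b,f,g},{d,e,g}} {{a,c}}
  U456: {{g},{b,g},{d,g},{e,g},{f,g},{b,f,g},{d,e,g}} {{a,c}}
  U1234: {{d,e,g}}
  U1235: {{d,e,g}}
  U1236: {{d,e,g}}
  U1245: {{d,e,g}}
  U1246: {{d,e,g}}
  U1256: {{d,e,g}}
  U1345: {{a,c}} {{e,g},{d,e,g}}
  U1346: {{a,c}} {{e,g},{d,e,g}}
  U1356: {{a,c}} {{e,g},{d,e,g}}
  U1456: {{a,c}} {{e,g},{d,e,g}}
  U2345: {{b,g},{f,g},{b,f,g}} {{d,g},{d,e,g}}
  U2346: {{b,g},{f,g},{b,f,g}} {{d,g},{d,e,g}}
  U2356: {{b,g},{f,g},{b,f,g}} {{d,g},{d,e,g}}
  U2456: {{b,g},{f,g},{b,f,g}} {{d,g},{d,e,g}}
  U3456: {{g},{b,g},{d,g},{e,g},{f,g},{b,f,g},{d,e,g}} {{a,c}}
  U12345: {{d,e,g}}
  U12346: {{d,e,g}}
  U12356: {{d,e,g}}
  U12456: {{d,e,g}}
  U13456: {{a,c}} {{e,g},{d,e,g}}
  U23456: {{b,g},{f,g},{b,f,g}} {{d,g},{d,e,g}}
  U123456: {{d,e,g}}
C dims 12,31,37,24; δ0: rk 10, SNF 1^10; δ1: rk 20, SNF 1^20; δ2: rk 17, SNF 1^17
degree 0: 12−10−0 = 2 → Ȟ^0 ≅ Z^2
degree 1: 31−20−10 = 1 → Ȟ^1 ≅ Z
degree 2: 37−17−20 = 0 → Ȟ^2 ≅ 0


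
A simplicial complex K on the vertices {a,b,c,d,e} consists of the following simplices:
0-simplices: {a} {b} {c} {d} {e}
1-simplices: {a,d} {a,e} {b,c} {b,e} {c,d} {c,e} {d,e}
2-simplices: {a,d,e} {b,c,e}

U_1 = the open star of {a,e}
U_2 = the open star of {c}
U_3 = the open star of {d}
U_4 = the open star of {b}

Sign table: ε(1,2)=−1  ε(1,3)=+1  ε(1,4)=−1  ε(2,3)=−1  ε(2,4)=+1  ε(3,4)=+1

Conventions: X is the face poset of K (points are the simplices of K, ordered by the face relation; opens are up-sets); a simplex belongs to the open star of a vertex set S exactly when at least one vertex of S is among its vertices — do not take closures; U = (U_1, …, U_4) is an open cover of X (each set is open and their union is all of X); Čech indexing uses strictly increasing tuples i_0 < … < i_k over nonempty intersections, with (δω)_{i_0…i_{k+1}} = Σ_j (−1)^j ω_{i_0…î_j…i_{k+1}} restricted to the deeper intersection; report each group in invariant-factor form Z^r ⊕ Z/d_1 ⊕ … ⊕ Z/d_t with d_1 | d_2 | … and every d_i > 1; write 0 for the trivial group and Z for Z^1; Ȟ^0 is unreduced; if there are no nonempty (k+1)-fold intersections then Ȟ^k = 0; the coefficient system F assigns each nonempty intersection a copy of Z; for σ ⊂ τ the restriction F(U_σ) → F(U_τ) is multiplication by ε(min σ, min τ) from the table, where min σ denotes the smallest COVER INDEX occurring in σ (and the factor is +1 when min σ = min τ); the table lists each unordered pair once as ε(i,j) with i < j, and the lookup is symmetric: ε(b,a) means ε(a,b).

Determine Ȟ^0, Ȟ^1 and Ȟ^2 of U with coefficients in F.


Ȟ^0 ≅ Z, Ȟ^1 ≅ Z and Ȟ^2 ≅ 0

nerve of the cover:
  U1={{a},{e},{a,d},{a,e},{b,e},{c,e},{d,e},{a,d,e},{b,c,e}} U2={{c},{b,c},{c,d},{c,e},{b,c,e}} U3={{d},{a,d},{c,d},{d,e},{a,d,e}} U4={{b},{b,c},{b,e},{b,c,e}}
  U12={{c,e},{b,c,e}} U13={{a,d},{d,e},{a,d,e}} U14={{b,e},{b,c,e}} U23={{c,d}} U24={{b,c},{b,c,e}}
  U124={{b,c,e}}
C dims 4,5,1; δ0: rk 3, SNF 1^3; δ1: rk 1, SNF 1^1
Ȟ^0 = (4 − 3) − 0 = 1, so Ȟ^0 ≅ Z
Ȟ^1 = (5 − 1) − 3 = 1, so Ȟ^1 ≅ Z
Ȟ^2 = (1 − 0) − 1 = 0, so Ȟ^2 ≅ 0


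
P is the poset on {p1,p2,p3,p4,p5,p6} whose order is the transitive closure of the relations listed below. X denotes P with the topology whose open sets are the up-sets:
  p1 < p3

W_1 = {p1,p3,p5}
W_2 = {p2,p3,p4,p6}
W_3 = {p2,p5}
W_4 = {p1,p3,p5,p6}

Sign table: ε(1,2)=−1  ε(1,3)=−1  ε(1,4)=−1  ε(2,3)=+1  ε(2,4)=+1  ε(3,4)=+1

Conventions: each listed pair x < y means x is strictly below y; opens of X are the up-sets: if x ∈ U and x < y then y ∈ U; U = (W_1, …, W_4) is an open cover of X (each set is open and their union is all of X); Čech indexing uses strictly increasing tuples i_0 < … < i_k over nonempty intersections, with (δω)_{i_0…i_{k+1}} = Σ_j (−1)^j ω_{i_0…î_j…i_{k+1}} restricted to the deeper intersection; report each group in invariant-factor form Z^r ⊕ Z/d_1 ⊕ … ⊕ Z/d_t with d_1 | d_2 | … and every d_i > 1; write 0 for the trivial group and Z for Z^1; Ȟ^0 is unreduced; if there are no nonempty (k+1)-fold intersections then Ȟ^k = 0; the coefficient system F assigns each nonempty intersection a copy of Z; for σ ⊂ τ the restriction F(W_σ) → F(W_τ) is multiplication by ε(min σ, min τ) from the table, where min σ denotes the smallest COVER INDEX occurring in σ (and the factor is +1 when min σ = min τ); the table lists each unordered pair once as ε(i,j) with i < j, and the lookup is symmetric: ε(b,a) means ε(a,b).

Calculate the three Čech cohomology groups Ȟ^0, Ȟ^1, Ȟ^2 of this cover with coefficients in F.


Ȟ^0 ≅ Z,  Ȟ^1 ≅ Z,  Ȟ^2 ≅ 0

nonempty intersections:
  W12={p3} W13={p5} W14={p1,p3,p5} W23={p2} W24={p3,p6} W34={p5}
  W124={p3} W134={p5}
C dims 4,6,2; δ0: rk 3, SNF 1^3; δ1: rk 2, SNF 1^2
Ȟ^0: (4−3)−0=1 ⇒ Z
Ȟ^1: (6−2)−3=1 ⇒ Z
Ȟ^2: (2−0)−2=0 ⇒ 0


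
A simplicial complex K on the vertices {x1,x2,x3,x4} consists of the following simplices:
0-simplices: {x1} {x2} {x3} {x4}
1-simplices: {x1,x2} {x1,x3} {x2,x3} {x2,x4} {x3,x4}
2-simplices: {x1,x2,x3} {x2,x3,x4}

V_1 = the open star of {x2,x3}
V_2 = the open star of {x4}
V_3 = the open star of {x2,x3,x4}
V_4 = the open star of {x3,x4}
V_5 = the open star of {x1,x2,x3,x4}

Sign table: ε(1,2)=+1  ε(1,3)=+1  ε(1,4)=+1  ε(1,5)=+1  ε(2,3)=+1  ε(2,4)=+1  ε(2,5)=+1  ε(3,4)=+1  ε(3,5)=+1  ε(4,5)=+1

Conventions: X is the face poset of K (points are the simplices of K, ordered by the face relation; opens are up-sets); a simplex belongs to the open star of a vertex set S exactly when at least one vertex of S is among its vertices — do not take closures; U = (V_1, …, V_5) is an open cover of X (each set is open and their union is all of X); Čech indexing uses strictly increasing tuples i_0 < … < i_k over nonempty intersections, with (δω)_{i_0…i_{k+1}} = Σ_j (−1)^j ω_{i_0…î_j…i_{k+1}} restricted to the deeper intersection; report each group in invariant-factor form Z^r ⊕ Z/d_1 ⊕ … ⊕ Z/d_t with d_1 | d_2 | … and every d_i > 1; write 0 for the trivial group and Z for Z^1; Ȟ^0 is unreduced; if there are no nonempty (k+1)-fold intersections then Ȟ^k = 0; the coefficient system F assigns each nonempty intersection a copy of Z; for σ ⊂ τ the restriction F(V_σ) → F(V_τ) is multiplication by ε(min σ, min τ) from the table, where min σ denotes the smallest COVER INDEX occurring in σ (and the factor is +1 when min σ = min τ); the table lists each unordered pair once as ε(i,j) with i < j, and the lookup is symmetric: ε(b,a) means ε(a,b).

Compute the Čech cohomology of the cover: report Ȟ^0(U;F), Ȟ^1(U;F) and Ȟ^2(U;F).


nerve simplices:
  V1={{x2},{x3},{x1,x2},{x1,x3},{x2,x3},{x2,x4},{x3,x4},{x1,x2,x3},{x2,x3,x4}} V2={{x4},{x2,x4},{x3,x4},{x2,x3,x4}} V3={{x2},{x3},{x4},{x1,x2},{x1,x3},{x2,x3},{x2,x4},{x3,x4},{x1,x2,x3},{x2,x3,x4}} V4={{x3},{x4},{x1,x3},{x2,x3},{x2,x4},{x3,x4},{x1,x2,x3},{x2,x3,x4}} V5={{x1},{x2},{x3},{x4},{x1,x2},{x1,x3},{x2,x3},{x2,x4},{x3,x4},{x1,x2,x3},{x2,x3,x4}}
  V12={{x2,x4},{x3,x4},{x2,x3,x4}} V13={{x2},{x3},{x1,x2},{x1,x3},{x2,x3},{x2,x4},{x3,x4},{x1,x2,x3},{x2,x3,x4}} V14={{x3},{x1,x3},{x2,x3},{x2,x4},{x3,x4},{x1,x2,x3},{x2,x3,x4}} V15={{x2},{x3},{x1,x2},{x1,x3},{x2,x3},{x2,x4},{x3,x4},{x1,x2,x3},{x2,x3,x4}} V23={{x4},{x2,x4},{x3,x4},{x2,x3,x4}} V24={{x4},{x2,x4},{x3,x4},{x2,x3,x4}} V25={{x4},{x2,x4},{x3,x4},{x2,x3,x4}} V34={{x3},{x4},{x1,x3},{x2,x3},{x2,x4},{x3,x4},{x1,x2,x3},{x2,x3,x4}} V35={{x2},{x3},{x4},{x1,x2},{x1,x3},{x2,x3},{x2,x4},{x3,x4},{x1,x2,x3},{x2,x3,x4}} V45={{x3},{x4},{x1,x3},{x2,x3},{x2,x4},{x3,x4},{x1,x2,x3},{x2,x3,x4}}
  V123={{x2,x4},{x3,x4},{x2,x3,x4}} V124={{x2,x4},{x3,x4},{x2,x3,x4}} V125={{x2,x4},{x3,x4},{x2,x3,x4}} V134={{x3},{x1,x3},{x2,x3},{x2,x4},{x3,x4},{x1,x2,x3},{x2,x3,x4}} V135={{x2},{x3},{x1,x2},{x1,x3},{x2,x3},{x2,x4},{x3,x4},{x1,x2,x3},{x2,x3,x4}} V145={{x3},{x1,x3},{x2,x3},{x2,x4},{x3,x4},{x1,x2,x3},{x2,x3,x4}} V234={{x4},{x2,x4},{x3,x4},{x2,x3,x4}} V235={{x4},{x2,x4},{x3,x4},{x2,x3,x4}} V245={{x4},{x2,x4},{x3,x4},{x2,x3,x4}} V345={{x3},{x4},{x1,x3},{x2,x3},{x2,x4},{x3,x4},{x1,x2,x3},{x2,x3,x4}}
  V1234={{x2,x4},{x3,x4},{x2,x3,x4}} V1235={{x2,x4},{x3,x4},{x2,x3,x4}} V1245={{x2,x4},{x3,x4},{x2,x3,x4}} V1345={{x3},{x1,x3},{x2,x3},{x2,x4},{x3,x4},{x1,x2,x3},{x2,x3,x4}} V2345={{x4},{x2,x4},{x3,x4},{x2,x3,x4}}
  V12345={{x2,x4},{x3,x4},{x2,x3,x4}}
C dims 5,10,10,5; δ0: rk 4, SNF 1^4; δ1: rk 6, SNF 1^6; δ2: rk 4, SNF 1^4
degree 0: 5−4−0 = 1 → Ȟ^0 ≅ Z
degree 1: 10−6−4 = 0 → Ȟ^1 ≅ 0
degree 2: 10−4−6 = 0 → Ȟ^2 ≅ 0

Ȟ^0 = Z, Ȟ^1 = 0, Ȟ^2 = 0


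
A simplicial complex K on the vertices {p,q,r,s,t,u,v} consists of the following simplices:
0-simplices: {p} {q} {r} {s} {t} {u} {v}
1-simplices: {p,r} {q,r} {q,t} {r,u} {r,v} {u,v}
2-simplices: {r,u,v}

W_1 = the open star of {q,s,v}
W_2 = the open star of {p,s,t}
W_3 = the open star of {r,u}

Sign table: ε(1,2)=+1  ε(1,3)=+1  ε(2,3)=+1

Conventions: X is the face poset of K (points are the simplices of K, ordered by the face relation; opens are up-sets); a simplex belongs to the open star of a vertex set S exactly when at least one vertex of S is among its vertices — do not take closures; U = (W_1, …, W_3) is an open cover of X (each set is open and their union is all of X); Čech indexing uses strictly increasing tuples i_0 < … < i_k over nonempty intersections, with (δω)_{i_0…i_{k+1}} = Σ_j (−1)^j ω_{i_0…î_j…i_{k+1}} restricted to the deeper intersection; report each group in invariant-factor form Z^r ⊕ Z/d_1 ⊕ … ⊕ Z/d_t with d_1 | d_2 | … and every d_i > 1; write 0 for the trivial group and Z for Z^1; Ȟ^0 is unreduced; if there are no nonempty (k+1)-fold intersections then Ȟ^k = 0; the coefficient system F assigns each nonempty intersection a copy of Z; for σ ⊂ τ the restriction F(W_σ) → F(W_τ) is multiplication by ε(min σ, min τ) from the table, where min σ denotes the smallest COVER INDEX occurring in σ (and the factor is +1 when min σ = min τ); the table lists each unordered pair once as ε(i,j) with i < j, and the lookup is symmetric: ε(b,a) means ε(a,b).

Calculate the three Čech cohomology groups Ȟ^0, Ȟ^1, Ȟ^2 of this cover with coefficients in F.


nonempty intersections:
  W1={{q},{s},{v},{q,r},{q,t},{r,v},{u,v},{r,u,v}} W2={{p},{s},{t},{p,r},{q,t}} W3={{r},{u},{p,r},{q,r},{r,u},{r,v},{u,v},{r,u,v}}
  W12={{s},{q,t}} W13={{q,r},{r,v},{u,v},{r,u,v}} W23={{p,r}}
C dims 3,3; δ0: rk 2, SNF 1^2
Ȟ^0: (3−2)−0=1 ⇒ Z
Ȟ^1: (3−0)−2=1 ⇒ Z
Ȟ^2: (0−0)−0=0 ⇒ 0

Ȟ^0(U;F) ≅ Z; Ȟ^1(U;F) ≅ Z; Ȟ^2(U;F) ≅ 0


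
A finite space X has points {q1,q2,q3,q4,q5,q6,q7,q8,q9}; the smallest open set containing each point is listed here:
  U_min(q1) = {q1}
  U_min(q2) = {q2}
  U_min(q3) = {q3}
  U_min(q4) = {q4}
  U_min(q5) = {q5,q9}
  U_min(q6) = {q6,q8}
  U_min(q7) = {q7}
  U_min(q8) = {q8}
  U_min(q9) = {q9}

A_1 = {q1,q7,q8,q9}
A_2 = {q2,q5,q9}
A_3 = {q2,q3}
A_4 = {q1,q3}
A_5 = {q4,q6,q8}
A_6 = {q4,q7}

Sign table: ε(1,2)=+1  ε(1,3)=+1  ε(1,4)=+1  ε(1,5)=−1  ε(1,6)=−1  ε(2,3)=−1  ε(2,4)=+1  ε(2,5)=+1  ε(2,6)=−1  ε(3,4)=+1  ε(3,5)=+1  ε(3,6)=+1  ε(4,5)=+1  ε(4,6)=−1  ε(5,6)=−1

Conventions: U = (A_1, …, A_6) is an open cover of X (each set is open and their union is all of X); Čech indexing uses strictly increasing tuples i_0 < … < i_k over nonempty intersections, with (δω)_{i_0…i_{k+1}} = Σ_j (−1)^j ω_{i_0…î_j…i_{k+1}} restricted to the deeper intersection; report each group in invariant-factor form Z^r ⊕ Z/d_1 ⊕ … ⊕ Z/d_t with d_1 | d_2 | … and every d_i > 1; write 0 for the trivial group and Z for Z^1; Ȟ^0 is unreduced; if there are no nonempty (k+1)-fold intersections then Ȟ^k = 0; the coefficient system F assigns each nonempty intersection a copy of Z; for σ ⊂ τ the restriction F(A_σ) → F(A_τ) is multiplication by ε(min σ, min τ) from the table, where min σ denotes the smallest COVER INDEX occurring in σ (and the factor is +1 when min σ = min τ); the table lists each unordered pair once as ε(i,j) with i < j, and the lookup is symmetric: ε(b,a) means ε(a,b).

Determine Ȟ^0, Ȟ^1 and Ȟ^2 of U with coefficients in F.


nonempty overlaps:
  A12={q9} A14={q1} A15={q8} A16={q7} A23={q2} A34={q3} A56={q4}
C dims 6,7; δ0: rk 6, SNF 1^5·2
degree 0: 6−6−0 = 0 → Ȟ^0 ≅ 0
degree 1: 7−0−6 = 1 plus torsion [2] → Ȟ^1 ≅ Z ⊕ Z/2
degree 2: 0−0−0 = 0 → Ȟ^2 ≅ 0

Ȟ^0(U;F) ≅ 0, Ȟ^1(U;F) ≅ Z ⊕ Z/2 and Ȟ^2(U;F) ≅ 0
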